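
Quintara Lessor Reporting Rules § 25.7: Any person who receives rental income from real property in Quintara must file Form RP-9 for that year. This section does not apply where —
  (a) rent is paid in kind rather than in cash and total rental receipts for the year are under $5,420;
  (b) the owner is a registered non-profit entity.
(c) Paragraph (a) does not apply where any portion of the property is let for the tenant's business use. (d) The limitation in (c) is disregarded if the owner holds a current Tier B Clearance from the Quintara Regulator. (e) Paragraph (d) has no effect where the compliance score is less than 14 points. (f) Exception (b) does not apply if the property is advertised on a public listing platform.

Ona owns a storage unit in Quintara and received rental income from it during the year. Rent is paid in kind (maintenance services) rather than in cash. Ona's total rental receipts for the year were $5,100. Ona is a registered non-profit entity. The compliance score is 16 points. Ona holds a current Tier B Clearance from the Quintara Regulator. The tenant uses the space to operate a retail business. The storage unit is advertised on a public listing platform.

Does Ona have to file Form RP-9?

No — exception (a) applies; Ona is not required to file Form RP-9.

Exception (a)'s conditions are all satisfied: rent is paid in kind; total rental receipts for the year are $5,100, under the $5,420 limit. As to paragraphs (c)–(e): (c) would limit (a) — the space is let for business use — but (d) sets (c) aside: (d) is triggered — a current Tier B Clearance is held. (e) does not operate here (the compliance score is 16 points, not less than 14 points), so (d) stands. Exception (a) stands.
Exception (b) is satisfied on its face — Ona is a registered non-profit. However, paragraph (f) must be considered: (f) is triggered — the property is publicly advertised. So (b) is unavailable.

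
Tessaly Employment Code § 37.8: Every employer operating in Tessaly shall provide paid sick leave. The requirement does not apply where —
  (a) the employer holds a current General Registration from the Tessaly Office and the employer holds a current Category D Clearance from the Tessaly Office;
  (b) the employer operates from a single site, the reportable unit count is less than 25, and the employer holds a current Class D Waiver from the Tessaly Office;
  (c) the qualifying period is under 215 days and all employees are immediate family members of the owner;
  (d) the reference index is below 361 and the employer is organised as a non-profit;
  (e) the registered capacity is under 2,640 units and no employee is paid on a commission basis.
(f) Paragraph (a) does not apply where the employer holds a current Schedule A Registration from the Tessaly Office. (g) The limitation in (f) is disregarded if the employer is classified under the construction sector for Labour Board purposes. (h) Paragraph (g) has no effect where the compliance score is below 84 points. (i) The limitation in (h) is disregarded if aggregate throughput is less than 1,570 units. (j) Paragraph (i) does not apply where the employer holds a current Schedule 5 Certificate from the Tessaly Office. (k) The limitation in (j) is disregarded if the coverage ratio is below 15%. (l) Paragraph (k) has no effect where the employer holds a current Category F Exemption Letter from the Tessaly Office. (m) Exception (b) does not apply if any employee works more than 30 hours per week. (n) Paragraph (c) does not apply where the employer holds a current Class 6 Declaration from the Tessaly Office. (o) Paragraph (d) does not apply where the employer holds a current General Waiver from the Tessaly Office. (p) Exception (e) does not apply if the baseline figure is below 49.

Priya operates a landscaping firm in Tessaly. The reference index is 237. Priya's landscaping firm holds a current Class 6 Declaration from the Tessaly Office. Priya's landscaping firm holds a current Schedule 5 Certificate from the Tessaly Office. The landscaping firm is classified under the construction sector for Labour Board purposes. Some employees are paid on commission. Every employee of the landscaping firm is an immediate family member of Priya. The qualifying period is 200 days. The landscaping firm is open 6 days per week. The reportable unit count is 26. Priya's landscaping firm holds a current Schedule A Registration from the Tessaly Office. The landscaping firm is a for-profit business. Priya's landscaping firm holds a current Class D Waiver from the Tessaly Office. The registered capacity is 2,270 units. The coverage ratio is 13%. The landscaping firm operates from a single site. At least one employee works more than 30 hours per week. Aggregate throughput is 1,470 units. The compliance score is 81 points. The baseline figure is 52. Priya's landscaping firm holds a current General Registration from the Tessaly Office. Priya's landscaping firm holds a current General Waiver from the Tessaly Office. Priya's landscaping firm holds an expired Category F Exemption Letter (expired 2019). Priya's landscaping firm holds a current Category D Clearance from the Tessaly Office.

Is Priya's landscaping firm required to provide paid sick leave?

Exception (a) is satisfied on its face — a current General Registration is held; a current Category D Clearance is held. Under paragraphs (f)–(l): (f) applies (a current Schedule A Registration is held), but is overridden by (g): (g) operates against (f): the landscaping firm is classified under the construction sector. (h) would limit (g) — the compliance score is 81 points, below the 84 points limit — but (i) sets (h) aside: (i) is triggered — aggregate throughput is 1,470 units, less than the 1,570 units limit. (j) would limit (i) — a current Schedule 5 Certificate is held — but (k) sets (j) aside: (k) operates against (j): the coverage ratio is 13%, below the 15% limit. (l), which would lift (k), is not engaged — the Category F Exemption Letter is not current. So (a) applies.
Exception (b) fails — the reportable unit count is 26, not less than 25.
Exception (c)'s conditions are all satisfied: the qualifying period is 200 days, under the 215 days limit; every employee is an immediate family member. However, paragraph (n) must be considered: (n) operates against (c): a current Class 6 Declaration is held. So (c) is unavailable.
Exception (d) requires that the employer is organised as a non-profit; but the employer is for-profit, so (d) is unavailable.
Exception (e) fails — some employees are paid on commission.

No — exception (a) applies; Priya's landscaping firm is not required to provide paid sick leave.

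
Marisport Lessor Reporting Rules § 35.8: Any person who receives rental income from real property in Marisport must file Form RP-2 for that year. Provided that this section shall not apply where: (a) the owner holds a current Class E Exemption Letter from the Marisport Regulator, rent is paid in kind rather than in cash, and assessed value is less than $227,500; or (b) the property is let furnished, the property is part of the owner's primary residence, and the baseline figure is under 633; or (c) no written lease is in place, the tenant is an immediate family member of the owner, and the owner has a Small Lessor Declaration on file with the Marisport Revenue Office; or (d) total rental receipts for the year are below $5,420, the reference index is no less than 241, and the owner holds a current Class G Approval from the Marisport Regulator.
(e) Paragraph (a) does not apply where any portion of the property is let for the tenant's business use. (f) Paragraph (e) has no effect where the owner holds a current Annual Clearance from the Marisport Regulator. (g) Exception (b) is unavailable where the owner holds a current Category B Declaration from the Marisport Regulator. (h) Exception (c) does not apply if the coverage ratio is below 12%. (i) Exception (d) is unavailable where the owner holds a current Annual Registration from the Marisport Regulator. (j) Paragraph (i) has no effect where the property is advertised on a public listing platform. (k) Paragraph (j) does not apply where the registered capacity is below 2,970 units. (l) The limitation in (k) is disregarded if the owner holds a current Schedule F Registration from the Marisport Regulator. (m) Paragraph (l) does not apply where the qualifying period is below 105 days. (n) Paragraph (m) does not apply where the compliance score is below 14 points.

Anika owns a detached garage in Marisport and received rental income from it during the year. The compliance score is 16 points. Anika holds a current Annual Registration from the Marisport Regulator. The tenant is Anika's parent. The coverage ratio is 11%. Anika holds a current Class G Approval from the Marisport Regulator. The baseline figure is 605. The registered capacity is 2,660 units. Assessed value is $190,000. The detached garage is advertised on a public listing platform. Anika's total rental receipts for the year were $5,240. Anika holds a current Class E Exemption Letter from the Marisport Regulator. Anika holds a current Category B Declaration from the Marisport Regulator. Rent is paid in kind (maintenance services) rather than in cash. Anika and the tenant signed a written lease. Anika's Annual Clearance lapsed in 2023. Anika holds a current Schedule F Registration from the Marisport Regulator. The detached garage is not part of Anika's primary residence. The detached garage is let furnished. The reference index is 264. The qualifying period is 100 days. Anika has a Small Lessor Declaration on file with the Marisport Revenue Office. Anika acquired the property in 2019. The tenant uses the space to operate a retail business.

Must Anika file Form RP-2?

Yes — Anika must file Form RP-2.

All of (a)'s requirements are met (a current Class E Exemption Letter is held; rent is paid in kind; assessed value is $190,000, less than the $227,500 limit). However, paragraphs (e)–(f) must be considered: (e) operates — the space is let for business use. (f) does not operate here (no current Annual Clearance is held), so (e) stands. Exception (a) does not apply.
Exception (b) does not apply: the detached garage is not part of the primary residence.
Exception (c) does not apply: a written lease is in place.
Exception (d) is satisfied on its face — total rental receipts for the year are $5,240, below the $5,420 limit; the reference index is 264, meeting the 241 threshold; a current Class G Approval is held. But applying paragraphs (i)–(n): (i) operates — a current Annual Registration is held. (j) would limit (i) — the property is publicly advertised — but (k) sets (j) aside: (k) operates against (j): the registered capacity is 2,660 units, below the 2,970 units limit. (l) would limit (k) — a current Schedule F Registration is held — but (m) sets (l) aside: (m) operates against (l): the qualifying period is 100 days, below the 105 days limit. (n), which would lift (m), does not operate here — the compliance score is 16 points, not below 14 points. Exception (d) does not apply.
Every exception is unavailable, so the rule governs.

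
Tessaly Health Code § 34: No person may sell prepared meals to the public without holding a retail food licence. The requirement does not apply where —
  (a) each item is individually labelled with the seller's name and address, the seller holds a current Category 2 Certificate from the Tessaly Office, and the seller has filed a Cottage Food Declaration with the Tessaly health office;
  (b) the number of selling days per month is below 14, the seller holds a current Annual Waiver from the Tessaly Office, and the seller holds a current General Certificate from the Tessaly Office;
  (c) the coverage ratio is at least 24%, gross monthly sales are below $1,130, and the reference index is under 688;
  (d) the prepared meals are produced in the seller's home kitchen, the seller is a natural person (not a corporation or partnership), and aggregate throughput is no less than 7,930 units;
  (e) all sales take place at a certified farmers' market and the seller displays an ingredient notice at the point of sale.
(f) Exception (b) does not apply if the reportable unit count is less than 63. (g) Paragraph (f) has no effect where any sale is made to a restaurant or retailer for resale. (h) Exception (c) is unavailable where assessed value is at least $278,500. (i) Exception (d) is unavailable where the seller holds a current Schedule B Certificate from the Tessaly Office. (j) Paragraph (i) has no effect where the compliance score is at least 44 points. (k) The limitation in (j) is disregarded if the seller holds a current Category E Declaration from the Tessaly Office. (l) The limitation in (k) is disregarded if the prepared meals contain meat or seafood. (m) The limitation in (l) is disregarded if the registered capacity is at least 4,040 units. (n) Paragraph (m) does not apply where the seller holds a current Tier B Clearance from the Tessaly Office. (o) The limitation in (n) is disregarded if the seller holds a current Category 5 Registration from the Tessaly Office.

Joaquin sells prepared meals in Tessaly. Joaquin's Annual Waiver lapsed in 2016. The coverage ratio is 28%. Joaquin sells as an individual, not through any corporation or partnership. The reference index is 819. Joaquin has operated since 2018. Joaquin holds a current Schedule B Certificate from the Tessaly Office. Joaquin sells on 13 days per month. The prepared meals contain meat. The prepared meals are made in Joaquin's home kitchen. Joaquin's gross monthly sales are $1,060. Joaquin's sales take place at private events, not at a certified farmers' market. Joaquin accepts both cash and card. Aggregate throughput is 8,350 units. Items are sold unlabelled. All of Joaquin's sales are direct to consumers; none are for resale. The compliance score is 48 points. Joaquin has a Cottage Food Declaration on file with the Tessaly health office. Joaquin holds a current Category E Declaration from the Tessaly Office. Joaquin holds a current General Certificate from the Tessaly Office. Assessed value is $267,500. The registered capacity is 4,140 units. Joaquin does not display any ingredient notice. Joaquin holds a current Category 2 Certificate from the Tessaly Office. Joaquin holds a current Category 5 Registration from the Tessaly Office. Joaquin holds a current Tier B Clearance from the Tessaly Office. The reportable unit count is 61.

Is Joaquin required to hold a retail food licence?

Yes — Joaquin must hold a retail food licence.

Exception (a) requires that each item is individually labelled with the seller's name and address; but items are sold unlabelled, so (a) is unavailable.
Exception (b) requires that the seller holds a current Annual Waiver from the Tessaly Office; but the Annual Waiver is not current, so (b) is unavailable.
Exception (c) fails — the reference index is 819, not under 688.
Exception (d): the prepared meals are home-kitchen produced; the seller is a natural person; aggregate throughput is 8,350 units, meeting the 7,930 units threshold — every condition holds. However, paragraphs (i)–(o) must be considered: (i) is triggered — a current Schedule B Certificate is held. (j) is engaged (the compliance score is 48 points, meeting the 44 points threshold), but is overridden by (k): (k) operates against (j): a current Category E Declaration is held. (l) would limit (k) — the prepared meals contain meat — but (m) sets (l) aside: (m) is triggered — the registered capacity is 4,140 units, meeting the 4,040 units threshold. (n) would limit (m) — a current Tier B Clearance is held — but (o) sets (n) aside: (o) operates against (n): a current Category 5 Registration is held. (d) is therefore removed.
Exception (e) requires that all sales take place at a certified farmers' market; but sales are at private events, not a certified farmers' market, so (e) is unavailable.
No exception applies. The general rule governs.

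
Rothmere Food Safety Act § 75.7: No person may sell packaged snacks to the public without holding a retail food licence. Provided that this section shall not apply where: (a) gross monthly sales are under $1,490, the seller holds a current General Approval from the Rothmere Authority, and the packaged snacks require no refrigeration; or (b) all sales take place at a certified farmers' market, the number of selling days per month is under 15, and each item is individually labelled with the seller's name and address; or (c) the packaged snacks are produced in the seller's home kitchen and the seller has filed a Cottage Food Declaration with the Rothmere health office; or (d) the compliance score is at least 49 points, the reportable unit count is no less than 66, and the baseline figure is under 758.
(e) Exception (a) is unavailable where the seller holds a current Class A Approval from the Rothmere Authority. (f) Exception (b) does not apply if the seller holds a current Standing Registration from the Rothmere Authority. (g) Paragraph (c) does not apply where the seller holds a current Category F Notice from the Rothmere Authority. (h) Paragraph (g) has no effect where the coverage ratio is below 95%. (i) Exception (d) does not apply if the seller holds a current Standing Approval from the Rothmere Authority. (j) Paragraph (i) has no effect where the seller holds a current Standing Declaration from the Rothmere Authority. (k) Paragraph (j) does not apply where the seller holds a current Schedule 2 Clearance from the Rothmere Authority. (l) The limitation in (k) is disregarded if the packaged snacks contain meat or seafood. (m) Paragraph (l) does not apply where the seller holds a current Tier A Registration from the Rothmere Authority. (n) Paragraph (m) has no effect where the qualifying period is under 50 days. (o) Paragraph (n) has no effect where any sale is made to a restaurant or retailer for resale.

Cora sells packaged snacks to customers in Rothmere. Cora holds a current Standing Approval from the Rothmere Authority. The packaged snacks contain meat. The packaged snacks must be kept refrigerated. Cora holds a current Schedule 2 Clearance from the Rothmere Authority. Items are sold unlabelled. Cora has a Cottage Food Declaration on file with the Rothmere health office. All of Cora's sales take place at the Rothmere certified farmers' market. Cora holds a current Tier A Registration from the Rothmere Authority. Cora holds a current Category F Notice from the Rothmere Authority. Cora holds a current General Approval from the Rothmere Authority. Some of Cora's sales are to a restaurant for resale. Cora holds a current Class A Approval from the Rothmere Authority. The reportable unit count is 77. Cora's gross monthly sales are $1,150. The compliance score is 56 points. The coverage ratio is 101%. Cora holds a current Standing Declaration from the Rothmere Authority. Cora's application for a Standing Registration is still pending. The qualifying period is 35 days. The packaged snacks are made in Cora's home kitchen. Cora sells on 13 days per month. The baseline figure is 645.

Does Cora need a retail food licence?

Yes — Cora must hold a retail food licence.

Exception (a) fails — the packaged snacks require refrigeration.
Exception (b) requires that each item is individually labelled with the seller's name and address; but items are sold unlabelled, so (b) is unavailable.
All of (c)'s requirements are met (the packaged snacks are home-kitchen produced; a Cottage Food Declaration is on file). But applying paragraphs (g)–(h): (g) is engaged — a current Category F Notice is held. (h), which would lift (g), is not triggered — the coverage ratio is 101%, not below 95%. So (c) is unavailable.
Exception (d) is satisfied on its face — the compliance score is 56 points, meeting the 49 points threshold; the reportable unit count is 77, meeting the 66 threshold; the baseline figure is 645, under the 758 limit. But: (i) is triggered — a current Standing Approval is held. (j) would limit (i) — a current Standing Declaration is held — but (k) sets (j) aside: (k) operates — a current Schedule 2 Clearance is held. (l) is triggered (the packaged snacks contain meat), but is itself disapplied by (m): (m) operates against (l): a current Tier A Registration is held. (n) is engaged (the qualifying period is 35 days, under the 50 days limit), but is itself disapplied by (o): (o) operates — some sales are to a restaurant for resale. (d) is therefore removed.
Every exception is unavailable, so the rule governs.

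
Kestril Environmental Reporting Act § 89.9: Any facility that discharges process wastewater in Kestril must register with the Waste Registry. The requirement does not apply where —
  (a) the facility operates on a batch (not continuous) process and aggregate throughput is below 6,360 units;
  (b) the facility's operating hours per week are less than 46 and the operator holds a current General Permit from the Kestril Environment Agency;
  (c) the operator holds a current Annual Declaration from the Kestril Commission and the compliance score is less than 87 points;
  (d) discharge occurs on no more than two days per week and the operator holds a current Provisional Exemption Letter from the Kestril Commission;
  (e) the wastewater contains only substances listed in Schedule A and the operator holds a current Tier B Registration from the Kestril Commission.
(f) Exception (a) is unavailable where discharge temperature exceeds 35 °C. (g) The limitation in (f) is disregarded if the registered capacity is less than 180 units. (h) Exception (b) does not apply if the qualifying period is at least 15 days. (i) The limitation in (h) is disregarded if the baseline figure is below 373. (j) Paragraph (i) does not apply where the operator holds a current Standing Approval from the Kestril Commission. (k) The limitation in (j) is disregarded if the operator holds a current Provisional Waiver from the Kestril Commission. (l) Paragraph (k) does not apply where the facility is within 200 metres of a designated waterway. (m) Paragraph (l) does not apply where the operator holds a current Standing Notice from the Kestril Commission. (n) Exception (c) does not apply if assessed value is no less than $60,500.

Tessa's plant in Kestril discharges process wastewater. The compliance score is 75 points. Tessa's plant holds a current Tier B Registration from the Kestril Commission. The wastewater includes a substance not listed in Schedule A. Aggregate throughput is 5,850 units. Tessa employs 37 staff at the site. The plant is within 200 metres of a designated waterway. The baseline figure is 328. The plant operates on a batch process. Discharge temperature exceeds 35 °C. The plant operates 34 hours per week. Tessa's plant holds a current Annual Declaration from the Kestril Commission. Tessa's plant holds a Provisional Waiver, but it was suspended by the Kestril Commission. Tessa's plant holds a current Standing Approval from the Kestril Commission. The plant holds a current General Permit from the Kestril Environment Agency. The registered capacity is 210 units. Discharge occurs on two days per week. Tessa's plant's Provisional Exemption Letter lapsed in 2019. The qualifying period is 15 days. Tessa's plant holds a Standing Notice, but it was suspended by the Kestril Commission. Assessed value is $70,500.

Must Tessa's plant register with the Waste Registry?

Exception (a) is satisfied on its face — the facility operates on a batch process; aggregate throughput is 5,850 units, below the 6,360 units limit. Turning to paragraphs (f)–(g): (f) is engaged — discharge temperature exceeds 35 °C. (g) is not engaged (the registered capacity is 210 units, not less than 180 units), so (f) stands. Exception (a) does not apply.
Exception (b)'s conditions are all satisfied: the facility's operating hours per week are 34, less than the 46 limit; a current General Permit is held. Turning to paragraphs (h)–(m): (h) operates against (b): the qualifying period is 15 days, meeting the 15 days threshold. (i) would limit (h) — the baseline figure is 328, below the 373 limit — but (j) sets (i) aside: (j) applies — a current Standing Approval is held. (k) is not engaged (no current Provisional Waiver is held), so (j) stands. Exception (b) does not apply.
All of (c)'s requirements are met (a current Annual Declaration is held; the compliance score is 75 points, less than the 87 points limit). But applying paragraph (n): (n) operates — assessed value is $70,500, meeting the $60,500 threshold. So (c) is unavailable.
Exception (d) does not apply: no current Provisional Exemption Letter is held.
Exception (e) does not apply: the wastewater includes a non-Schedule-A substance.
No exception applies. The general rule governs.

Yes — Tessa's plant must register with the Waste Registry.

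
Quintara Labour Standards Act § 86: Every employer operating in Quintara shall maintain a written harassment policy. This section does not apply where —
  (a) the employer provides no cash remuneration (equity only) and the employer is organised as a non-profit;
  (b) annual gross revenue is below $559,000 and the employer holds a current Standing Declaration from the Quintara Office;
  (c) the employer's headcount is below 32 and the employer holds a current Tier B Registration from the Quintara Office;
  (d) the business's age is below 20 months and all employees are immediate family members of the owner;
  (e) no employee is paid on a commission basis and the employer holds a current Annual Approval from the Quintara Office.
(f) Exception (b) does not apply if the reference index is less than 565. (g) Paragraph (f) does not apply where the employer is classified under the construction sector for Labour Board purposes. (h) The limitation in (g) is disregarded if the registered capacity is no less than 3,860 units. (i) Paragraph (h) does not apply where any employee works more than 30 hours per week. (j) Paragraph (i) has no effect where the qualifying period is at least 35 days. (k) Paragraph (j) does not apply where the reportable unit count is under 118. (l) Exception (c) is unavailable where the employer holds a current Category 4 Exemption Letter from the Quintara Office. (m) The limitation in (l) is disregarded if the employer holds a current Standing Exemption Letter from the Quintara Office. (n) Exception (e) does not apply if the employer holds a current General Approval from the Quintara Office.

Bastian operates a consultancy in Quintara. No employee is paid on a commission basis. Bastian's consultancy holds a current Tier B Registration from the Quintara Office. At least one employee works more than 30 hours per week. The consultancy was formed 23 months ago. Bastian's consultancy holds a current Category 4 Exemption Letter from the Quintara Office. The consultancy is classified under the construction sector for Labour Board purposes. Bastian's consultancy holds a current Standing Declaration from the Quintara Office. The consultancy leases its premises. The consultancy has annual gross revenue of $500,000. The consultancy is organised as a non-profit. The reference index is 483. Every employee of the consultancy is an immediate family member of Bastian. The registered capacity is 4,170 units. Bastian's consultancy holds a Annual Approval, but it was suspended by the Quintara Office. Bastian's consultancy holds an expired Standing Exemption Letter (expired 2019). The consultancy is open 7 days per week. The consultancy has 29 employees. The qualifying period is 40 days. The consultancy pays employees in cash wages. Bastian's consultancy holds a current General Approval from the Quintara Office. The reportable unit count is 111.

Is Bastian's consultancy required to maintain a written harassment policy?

No — exception (b) applies; Bastian's consultancy is not required to maintain a written harassment policy.

Exception (a) requires that the employer provides no cash remuneration (equity only); but employees are paid cash wages, so (a) is unavailable.
Exception (b) is satisfied on its face — annual gross revenue is $500,000, below the $559,000 limit; a current Standing Declaration is held. As to paragraphs (f)–(k): (f) would limit (b) — the reference index is 483, less than the 565 limit — but (g) sets (f) aside: (g) operates against (f): the consultancy is classified under the construction sector. (h) would limit (g) — the registered capacity is 4,170 units, meeting the 3,860 units threshold — but (i) sets (h) aside: (i) operates against (h): at least one employee exceeds 30 hours/week. (j) would limit (i) — the qualifying period is 40 days, meeting the 35 days threshold — but (k) sets (j) aside: (k) operates — the reportable unit count is 111, under the 118 limit. So (b) applies.
Exception (c)'s conditions are all satisfied: the employer's headcount is 29, below the 32 limit; a current Tier B Registration is held. However, paragraphs (l)–(m) must be considered: (l) operates against (c): a current Category 4 Exemption Letter is held. (m), which would lift (l), does not operate here — there is no Standing Exemption Letter in force. Exception (c) does not apply.
Exception (d) requires that the business's age is below 20 months; but the business's age is 23 months, not below 20 months, so (d) is unavailable.
Exception (e) requires that the employer holds a current Annual Approval from the Quintara Office; but there is no Annual Approval in force, so (e) is unavailable.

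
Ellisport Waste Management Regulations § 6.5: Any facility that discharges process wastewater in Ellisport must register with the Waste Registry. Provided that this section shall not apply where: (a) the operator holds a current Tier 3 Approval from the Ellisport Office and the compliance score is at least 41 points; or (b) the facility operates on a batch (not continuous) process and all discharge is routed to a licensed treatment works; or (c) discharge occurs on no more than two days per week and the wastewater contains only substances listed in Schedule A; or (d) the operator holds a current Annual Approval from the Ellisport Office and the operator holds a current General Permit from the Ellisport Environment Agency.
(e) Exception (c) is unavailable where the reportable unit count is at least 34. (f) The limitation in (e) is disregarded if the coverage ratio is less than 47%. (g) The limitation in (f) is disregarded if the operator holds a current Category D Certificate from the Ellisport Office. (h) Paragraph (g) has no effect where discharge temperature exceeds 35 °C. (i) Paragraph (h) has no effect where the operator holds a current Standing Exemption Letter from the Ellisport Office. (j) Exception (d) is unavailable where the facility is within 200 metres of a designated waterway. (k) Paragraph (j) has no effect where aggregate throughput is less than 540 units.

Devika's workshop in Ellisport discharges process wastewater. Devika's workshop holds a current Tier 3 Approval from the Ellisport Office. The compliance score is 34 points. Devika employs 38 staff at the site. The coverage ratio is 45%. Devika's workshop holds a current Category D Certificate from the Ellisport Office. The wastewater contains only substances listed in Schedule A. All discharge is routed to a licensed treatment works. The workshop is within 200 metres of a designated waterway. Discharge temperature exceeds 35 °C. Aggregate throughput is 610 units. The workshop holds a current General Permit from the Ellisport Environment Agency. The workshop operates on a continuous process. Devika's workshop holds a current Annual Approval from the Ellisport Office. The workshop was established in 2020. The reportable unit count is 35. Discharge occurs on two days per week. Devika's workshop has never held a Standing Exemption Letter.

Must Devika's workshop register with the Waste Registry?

Exception (a) requires that the compliance score is at least 41 points; but the compliance score is 34 points, short of 41 points, so (a) is unavailable.
Exception (b) fails — the facility operates on a continuous process.
All of (c)'s requirements are met (discharge occurs on no more than two days per week; the wastewater is Schedule-A-only). Under paragraphs (e)–(i): (e) would limit (c) — the reportable unit count is 35, meeting the 34 threshold — but (f) sets (e) aside: (f) operates against (e): the coverage ratio is 45%, less than the 47% limit. (g) would limit (f) — a current Category D Certificate is held — but (h) sets (g) aside: (h) operates against (g): discharge temperature exceeds 35 °C. (i) does not operate here (no current Standing Exemption Letter is held), so (h) stands. Exception (c) stands.
Exception (d)'s conditions are all satisfied: a current Annual Approval is held; a current General Permit is held. But applying paragraphs (j)–(k): (j) operates against (d): the workshop is within 200 m of a designated waterway. (k) is not engaged (aggregate throughput is 610 units, not less than 540 units), so (j) stands. Exception (d) does not apply.

No — exception (c) applies; Devika's workshop is not required to register with the Waste Registry.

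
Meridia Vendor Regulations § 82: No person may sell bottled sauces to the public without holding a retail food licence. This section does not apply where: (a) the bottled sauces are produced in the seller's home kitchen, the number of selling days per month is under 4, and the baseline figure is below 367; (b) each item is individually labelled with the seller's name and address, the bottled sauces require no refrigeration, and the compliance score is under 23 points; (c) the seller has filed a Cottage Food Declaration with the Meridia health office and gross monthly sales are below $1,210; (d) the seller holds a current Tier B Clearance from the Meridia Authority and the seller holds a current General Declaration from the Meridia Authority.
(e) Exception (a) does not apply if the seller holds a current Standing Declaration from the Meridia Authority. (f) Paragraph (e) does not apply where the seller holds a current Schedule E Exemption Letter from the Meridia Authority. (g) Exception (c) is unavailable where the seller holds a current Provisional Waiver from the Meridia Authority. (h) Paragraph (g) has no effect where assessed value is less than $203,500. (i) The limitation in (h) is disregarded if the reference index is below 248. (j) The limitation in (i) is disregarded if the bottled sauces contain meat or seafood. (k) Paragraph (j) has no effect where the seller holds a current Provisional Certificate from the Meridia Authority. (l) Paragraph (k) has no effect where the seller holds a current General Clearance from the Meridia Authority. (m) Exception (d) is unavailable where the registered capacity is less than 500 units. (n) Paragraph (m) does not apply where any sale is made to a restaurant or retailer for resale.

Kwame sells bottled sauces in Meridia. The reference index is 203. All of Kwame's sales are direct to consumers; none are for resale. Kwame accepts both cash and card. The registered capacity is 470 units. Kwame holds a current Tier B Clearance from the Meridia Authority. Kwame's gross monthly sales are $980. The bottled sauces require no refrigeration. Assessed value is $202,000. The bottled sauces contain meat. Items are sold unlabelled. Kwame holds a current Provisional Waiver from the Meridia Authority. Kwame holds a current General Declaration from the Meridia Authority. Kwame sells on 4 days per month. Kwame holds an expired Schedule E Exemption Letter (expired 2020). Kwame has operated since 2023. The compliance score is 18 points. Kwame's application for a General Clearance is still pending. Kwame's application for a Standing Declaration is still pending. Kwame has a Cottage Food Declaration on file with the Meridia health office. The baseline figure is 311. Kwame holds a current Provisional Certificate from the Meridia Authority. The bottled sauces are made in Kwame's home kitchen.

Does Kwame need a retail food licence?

Yes — Kwame must hold a retail food licence.

Exception (a) fails — the number of selling days per month is 4, not under 4.
Exception (b) requires that each item is individually labelled with the seller's name and address; but items are sold unlabelled, so (b) is unavailable.
All of (c)'s requirements are met (a Cottage Food Declaration is on file; gross monthly sales are $980, below the $1,210 limit). However, paragraphs (g)–(l) must be considered: (g) is engaged — a current Provisional Waiver is held. (h) operates (assessed value is $202,000, less than the $203,500 limit), but is itself disapplied by (i): (i) applies — the reference index is 203, below the 248 limit. (j) is triggered (the bottled sauces contain meat), but yields to (k): (k) is triggered — a current Provisional Certificate is held. (l) does not operate here (the General Clearance is not current), so (k) stands. Exception (c) does not apply.
All of (d)'s requirements are met (a current Tier B Clearance is held; a current General Declaration is held). But applying paragraphs (m)–(n): (m) operates against (d): the registered capacity is 470 units, less than the 500 units limit. (n) does not operate here (no sales are for resale), so (m) stands. Exception (d) does not apply.
No exception displaces § 82.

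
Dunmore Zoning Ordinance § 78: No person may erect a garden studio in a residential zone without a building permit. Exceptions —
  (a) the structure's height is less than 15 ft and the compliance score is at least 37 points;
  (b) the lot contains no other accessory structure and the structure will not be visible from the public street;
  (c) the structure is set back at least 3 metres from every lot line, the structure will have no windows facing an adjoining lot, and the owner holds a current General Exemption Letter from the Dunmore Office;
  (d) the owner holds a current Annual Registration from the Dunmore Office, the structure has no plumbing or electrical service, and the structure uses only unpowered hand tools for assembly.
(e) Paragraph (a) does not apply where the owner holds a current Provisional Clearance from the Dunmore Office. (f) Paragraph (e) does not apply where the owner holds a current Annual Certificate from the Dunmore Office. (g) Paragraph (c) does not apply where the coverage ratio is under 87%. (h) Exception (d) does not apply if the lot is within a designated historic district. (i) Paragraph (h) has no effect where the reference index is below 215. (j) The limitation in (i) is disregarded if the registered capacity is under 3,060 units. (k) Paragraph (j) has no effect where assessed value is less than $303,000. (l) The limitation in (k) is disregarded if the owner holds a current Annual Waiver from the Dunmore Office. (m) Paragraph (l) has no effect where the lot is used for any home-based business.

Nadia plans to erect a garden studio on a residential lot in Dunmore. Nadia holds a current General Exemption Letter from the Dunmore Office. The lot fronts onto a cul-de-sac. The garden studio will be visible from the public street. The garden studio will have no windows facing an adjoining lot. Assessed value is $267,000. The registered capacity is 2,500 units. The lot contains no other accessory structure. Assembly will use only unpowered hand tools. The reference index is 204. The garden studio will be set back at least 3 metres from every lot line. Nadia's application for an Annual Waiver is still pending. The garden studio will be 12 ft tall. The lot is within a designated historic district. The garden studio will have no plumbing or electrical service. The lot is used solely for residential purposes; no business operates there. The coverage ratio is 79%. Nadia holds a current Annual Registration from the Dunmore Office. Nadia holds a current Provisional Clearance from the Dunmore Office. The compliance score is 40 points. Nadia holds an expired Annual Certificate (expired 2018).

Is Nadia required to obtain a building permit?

Exception (a) is satisfied on its face — the structure's height is 12 ft, less than the 15 ft limit; the compliance score is 40 points, meeting the 37 points threshold. But applying paragraphs (e)–(f): (e) operates against (a): a current Provisional Clearance is held. (f) is not engaged (there is no Annual Certificate in force), so (e) stands. Exception (a) does not apply.
Exception (b) requires that the structure will not be visible from the public street; but the structure will be visible from the street, so (b) is unavailable.
Exception (c) is satisfied on its face — the setback is at least 3 m on every side; no windows face an adjoining lot; a current General Exemption Letter is held. But: (g) operates against (c): the coverage ratio is 79%, under the 87% limit. (c) is therefore removed.
Exception (d) is satisfied on its face — a current Annual Registration is held; there is no plumbing or electrical service; assembly uses only hand tools. Considering the limiting provisions: (h) applies (the lot is in a historic district), but is displaced by (i): (i) is engaged — the reference index is 204, below the 215 limit. (j) is engaged (the registered capacity is 2,500 units, under the 3,060 units limit), but is itself disapplied by (k): (k) is triggered — assessed value is $267,000, less than the $303,000 limit. (l), which would lift (k), does not operate here — there is no Annual Waiver in force. So (d) applies.

No — exception (d) applies; Nadia does not need a building permit.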